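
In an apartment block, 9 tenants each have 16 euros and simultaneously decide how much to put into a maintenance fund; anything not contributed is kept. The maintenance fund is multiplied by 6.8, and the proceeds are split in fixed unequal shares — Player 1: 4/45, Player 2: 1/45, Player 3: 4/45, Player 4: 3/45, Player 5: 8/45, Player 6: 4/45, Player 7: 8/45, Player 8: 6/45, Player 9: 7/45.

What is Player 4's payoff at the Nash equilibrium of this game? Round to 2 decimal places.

37.76 euros

Player j's private return per contributed unit is 6.8 × (j's share). Contributing is weakly dominant for j when that share is at least 1/6.8 = 0.1471, and contributing 0 is dominant otherwise.
Player 5, Player 7 and Player 9 are above the threshold, contributing 16 each; the remaining 6 contribute 0. Total contributed: 48.
Player 4 keeps 16 and receives 6.8 × 48 × 3/45 = 21.76 from the maintenance fund, for a payoff of 37.76.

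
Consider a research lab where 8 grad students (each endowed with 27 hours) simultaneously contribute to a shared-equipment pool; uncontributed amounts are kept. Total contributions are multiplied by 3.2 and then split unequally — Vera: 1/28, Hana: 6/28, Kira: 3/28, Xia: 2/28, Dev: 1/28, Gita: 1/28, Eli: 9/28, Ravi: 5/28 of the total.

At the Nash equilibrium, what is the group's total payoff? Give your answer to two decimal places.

Player j's private return per contributed unit is 3.2 × (j's share). Contributing is weakly dominant for j when that share is at least 1/3.2 = 0.3125, and contributing 0 is dominant otherwise.
Only Eli (9/28) clears that bar, contributing 27; the remaining 7 contribute 0. Total contributed: 27.
The shared-equipment pool pays out 3.2 × 27 = 86.40 in total (split across the unequal shares, but the aggregate is all that matters for the group sum).
The 7 free-riders keep 27 each, adding 189. Group total = 189 + 86.40 = 275.40.

275.40 hours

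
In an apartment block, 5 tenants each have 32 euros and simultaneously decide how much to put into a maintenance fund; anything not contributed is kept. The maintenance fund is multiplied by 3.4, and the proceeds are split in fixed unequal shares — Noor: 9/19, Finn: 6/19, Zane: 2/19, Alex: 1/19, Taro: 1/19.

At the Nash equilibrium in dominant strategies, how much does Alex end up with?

For player j, contributing a unit is worthwhile iff 3.4 × (j's share) ≥ 1, i.e. iff j's share is at least 0.2941.
Noor and Finn are above the threshold, contributing 32 each; the remaining 3 contribute 0. Total contributed: 64.
Alex keeps 32 and receives 3.4 × 64 × 1/19 = 11.45 from the maintenance fund, for a payoff of 43.45.

43.45 euros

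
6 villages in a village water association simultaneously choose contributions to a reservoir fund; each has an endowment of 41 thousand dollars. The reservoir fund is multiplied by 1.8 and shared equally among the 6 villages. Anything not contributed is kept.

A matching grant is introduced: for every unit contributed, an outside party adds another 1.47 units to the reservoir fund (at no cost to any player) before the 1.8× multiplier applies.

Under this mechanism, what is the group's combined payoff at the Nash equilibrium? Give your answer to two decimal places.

Even with the mechanism, each unit contributed returns only 1.8 × 2.47 / 6 = 0.7410 per unit of net cost, so contributing nothing is still dominant.
Everyone keeps their endowment and the group total is 6 × 41 = 246.

246.00 thousand dollars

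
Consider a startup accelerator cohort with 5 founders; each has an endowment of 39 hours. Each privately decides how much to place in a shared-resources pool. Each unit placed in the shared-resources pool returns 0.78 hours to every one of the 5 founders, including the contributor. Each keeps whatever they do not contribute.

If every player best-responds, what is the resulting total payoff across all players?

195.00 hours

The private return per contributed unit is 0.78 < 1, so contributing 0 is dominant for every player. At the Nash equilibrium everyone keeps their 39, and the group total is 5 × 39 = 195.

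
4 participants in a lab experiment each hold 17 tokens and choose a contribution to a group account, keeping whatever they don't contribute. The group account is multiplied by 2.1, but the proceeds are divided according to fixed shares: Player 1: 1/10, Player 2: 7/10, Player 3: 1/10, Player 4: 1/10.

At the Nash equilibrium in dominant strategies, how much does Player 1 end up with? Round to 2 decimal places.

Each unit j contributes comes back to j as 2.1 × (j's share), so j prefers to contribute only if that share exceeds 1/2.1 = 0.4762; otherwise keeping the unit dominates.
Only Player 2 (7/10) clears that bar, contributing 17; the remaining 3 contribute 0. Total contributed: 17.
Player 1 keeps 17 and receives 2.1 × 17 × 1/10 = 3.57 from the group account, for a payoff of 20.57.

20.57 tokens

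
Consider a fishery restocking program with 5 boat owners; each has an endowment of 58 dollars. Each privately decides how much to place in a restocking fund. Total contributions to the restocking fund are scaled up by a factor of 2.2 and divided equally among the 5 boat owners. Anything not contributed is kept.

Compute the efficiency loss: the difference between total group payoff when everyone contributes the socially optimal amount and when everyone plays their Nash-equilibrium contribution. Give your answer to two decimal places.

Each contributed unit returns 2.2/5 = 0.4400 to its contributor — below 1 — so contributing 0 is dominant for every player. At the Nash equilibrium everyone keeps their 58, and the group total is 5 × 58 = 290.
Each contributed unit returns 2.200 to the group as a whole (0.4400 to each of 5 players), which exceeds 1, so the social optimum is full contribution: group total = 2.200 × 290 = 638.00.
Efficiency loss = 638.00 − 290 = 348.00.

348.00 dollars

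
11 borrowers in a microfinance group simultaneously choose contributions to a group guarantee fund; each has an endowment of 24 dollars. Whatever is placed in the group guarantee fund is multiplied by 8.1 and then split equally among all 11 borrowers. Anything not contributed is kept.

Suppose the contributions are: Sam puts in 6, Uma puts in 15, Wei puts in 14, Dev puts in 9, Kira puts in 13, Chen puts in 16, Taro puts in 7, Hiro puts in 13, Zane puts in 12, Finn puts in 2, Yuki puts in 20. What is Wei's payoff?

Total contributed: 6 + 15 + 14 + 9 + 13 + 16 + 7 + 13 + 12 + 2 + 20 = 127.
Each receives 8.1 × 127 / 11 = 93.52 from the group guarantee fund.
Wei keeps 24 − 14 = 10, so Wei's payoff is 10 + 93.52 = 103.52.

103.52 dollars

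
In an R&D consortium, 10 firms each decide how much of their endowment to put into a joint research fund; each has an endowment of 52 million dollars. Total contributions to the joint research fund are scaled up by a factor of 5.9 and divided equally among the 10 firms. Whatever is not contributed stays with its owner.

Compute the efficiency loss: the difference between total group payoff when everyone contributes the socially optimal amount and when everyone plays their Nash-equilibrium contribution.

Each contributed unit returns 5.9/10 = 0.5900 to its contributor — below 1 — so contributing 0 is dominant for every player. At the Nash equilibrium everyone keeps their 52, and the group total is 10 × 52 = 520.
Each contributed unit returns 5.900 to the group as a whole (0.5900 to each of 10 players), which exceeds 1, so the social optimum is full contribution: group total = 5.900 × 520 = 3068.00.
Efficiency loss = 3068.00 − 520 = 2548.00.

2548.00 million dollars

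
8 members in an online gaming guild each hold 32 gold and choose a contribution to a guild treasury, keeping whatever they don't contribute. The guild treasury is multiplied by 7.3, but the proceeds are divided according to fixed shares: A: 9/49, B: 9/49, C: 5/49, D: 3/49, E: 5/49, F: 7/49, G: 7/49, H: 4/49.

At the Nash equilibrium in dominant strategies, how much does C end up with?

127.35 gold

A player with share s gets back 7.3·s per unit contributed, so full contribution is dominant for anyone with s > 1/7.3 = 0.1370 and zero contribution is dominant for anyone below.
A, B, F and G are above the threshold, contributing 32 each; the remaining 4 contribute 0. Total contributed: 128.
C keeps 32 and receives 7.3 × 128 × 5/49 = 95.35 from the guild treasury, for a payoff of 127.35.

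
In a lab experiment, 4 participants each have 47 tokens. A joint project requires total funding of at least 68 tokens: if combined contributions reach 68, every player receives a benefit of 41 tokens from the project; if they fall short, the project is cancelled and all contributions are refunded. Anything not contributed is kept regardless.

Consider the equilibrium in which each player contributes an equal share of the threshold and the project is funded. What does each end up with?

Equal share of the threshold: 68/4 = 17.
At this profile no one gains by cutting their contribution: any cut drops the total below 68, the project is cancelled, contributions are refunded, and the deviator ends with 47, which is less than 47 − 17 + 41 = 71. Contributing more than 17 just wastes the excess. So contributing exactly 17 is a best response.
Each player's payoff: 47 − 17 + 41 = 71.

71 tokens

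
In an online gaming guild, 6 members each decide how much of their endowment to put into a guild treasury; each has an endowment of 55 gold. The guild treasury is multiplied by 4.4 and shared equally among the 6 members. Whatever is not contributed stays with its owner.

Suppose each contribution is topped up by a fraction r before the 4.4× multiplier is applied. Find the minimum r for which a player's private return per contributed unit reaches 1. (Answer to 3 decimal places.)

0.364

With matching at rate r, one contributed unit becomes (1 + r) in the guild treasury and returns 4.4 × (1 + r) / 6 to the contributor.
Setting this equal to 1: 1 + r = 6/4.4 = 1.3636.
So the minimum matching rate is r = 1.3636 − 1 = 0.364.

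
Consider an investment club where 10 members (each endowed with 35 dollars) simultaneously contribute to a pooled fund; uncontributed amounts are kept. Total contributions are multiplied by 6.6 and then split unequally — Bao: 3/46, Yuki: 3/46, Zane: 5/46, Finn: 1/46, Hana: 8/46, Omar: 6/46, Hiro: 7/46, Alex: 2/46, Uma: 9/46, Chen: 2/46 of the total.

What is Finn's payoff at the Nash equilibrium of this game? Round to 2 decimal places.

50.07 dollars

For player j, contributing a unit is worthwhile iff 6.6 × (j's share) ≥ 1, i.e. iff j's share is at least 0.1515.
The shares above 0.1515 belong to Hana, Hiro and Uma, contributing 35 each; the remaining 7 contribute 0. Total contributed: 105.
Finn keeps 35 and receives 6.6 × 105 × 1/46 = 15.07 from the pooled fund, for a payoff of 50.07.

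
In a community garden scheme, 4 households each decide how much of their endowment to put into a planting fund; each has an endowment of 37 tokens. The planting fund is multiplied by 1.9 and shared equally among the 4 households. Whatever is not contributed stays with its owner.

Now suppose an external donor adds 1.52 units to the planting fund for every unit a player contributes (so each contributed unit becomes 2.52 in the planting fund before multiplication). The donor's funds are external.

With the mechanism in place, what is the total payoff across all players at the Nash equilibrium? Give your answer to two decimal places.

708.62 tokens

The effective private return per unit is now 1.9 × 2.52 / 4 = 1.1970 > 1, so every player's dominant strategy flips to full contribution.
So the Nash equilibrium is full contribution by all 4; the group earns 1.9 × 2.52 × 148 = 708.62.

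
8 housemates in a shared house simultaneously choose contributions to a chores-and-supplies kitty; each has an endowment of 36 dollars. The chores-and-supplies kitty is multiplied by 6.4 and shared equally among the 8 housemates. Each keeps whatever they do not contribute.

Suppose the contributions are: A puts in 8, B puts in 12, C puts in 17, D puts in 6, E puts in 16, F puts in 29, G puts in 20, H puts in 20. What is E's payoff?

Total contributed: 8 + 12 + 17 + 6 + 16 + 29 + 20 + 20 = 128.
Each receives 6.4 × 128 / 8 = 102.40 from the chores-and-supplies kitty.
E keeps 36 − 16 = 20, so E's payoff is 20 + 102.40 = 122.40.

122.40 dollars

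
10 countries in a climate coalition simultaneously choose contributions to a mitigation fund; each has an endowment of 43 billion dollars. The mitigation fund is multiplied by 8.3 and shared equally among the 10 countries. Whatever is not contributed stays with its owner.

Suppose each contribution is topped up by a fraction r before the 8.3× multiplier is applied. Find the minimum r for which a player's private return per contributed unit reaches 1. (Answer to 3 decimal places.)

0.205

With matching at rate r, one contributed unit becomes (1 + r) in the mitigation fund and returns 8.3 × (1 + r) / 10 to the contributor.
Setting this equal to 1: 1 + r = 10/8.3 = 1.2048.
So the minimum matching rate is r = 1.2048 − 1 = 0.205.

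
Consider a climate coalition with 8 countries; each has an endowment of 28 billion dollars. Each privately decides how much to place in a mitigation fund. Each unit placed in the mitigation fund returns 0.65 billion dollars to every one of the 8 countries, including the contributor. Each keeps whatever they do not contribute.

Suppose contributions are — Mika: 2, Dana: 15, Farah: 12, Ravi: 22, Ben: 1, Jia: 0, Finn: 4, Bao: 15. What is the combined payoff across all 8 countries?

522.20 billion dollars

Total contributed: 2 + 15 + 12 + 22 + 1 + 0 + 4 + 15 = 71; total kept: 8 × 28 − 71 = 153.
The mitigation fund pays out 0.65 × 8 × 71 = 369.20 in aggregate.
Group total = 153 + 369.20 = 522.20.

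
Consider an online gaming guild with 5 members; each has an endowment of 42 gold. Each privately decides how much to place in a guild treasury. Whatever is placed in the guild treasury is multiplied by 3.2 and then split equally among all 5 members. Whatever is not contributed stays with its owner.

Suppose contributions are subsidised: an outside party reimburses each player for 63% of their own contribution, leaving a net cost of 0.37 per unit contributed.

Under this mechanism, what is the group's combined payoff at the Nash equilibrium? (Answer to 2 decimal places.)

804.30 gold

Under the mechanism each unit contributed yields (3.2/5) / 0.37 = 1.7297 back to its contributor per unit of net cost, which exceeds 1, making full contribution the dominant choice for everyone.
At the Nash equilibrium everyone contributes 42. Group total payoff = 5 × (42 × 0.63 + 3.2 × 42) = 804.30.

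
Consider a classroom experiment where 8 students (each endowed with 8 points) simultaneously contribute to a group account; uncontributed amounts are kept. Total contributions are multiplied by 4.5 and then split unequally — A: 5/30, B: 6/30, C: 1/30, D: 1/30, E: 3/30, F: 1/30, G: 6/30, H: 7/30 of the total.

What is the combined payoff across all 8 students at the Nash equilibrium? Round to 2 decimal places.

92.00 points

Player j's private return per contributed unit is 4.5 × (j's share). Contributing is weakly dominant for j when that share is at least 1/4.5 = 0.2222, and contributing 0 is dominant otherwise.
Only H (7/30) clears that bar, contributing 8; the remaining 7 contribute 0. Total contributed: 8.
The group account pays out 4.5 × 8 = 36.00 in total (split across the unequal shares, but the aggregate is all that matters for the group sum).
The 7 free-riders keep 8 each, adding 56. Group total = 56 + 36.00 = 92.00.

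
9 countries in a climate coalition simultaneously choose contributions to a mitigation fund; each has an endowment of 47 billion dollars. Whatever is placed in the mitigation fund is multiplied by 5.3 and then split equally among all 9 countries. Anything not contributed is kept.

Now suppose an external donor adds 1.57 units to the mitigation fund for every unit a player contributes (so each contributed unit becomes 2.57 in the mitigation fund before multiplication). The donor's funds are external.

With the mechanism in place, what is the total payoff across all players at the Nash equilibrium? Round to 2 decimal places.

5761.68 billion dollars

Under the mechanism each unit contributed yields 5.3 × 2.57 / 9 = 1.5134 back to its contributor per unit of net cost, which exceeds 1, making full contribution the dominant choice for everyone.
At the Nash equilibrium everyone contributes 47. Group total payoff = 5.3 × 2.57 × 423 = 5761.68.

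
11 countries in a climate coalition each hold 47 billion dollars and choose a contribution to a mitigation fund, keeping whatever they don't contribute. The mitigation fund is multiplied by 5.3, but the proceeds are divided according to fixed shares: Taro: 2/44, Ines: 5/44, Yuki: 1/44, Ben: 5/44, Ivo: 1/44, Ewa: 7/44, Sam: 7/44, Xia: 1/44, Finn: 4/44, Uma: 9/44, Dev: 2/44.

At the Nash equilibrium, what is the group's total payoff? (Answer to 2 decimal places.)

719.10 billion dollars

A player with share s gets back 5.3·s per unit contributed, so full contribution is dominant for anyone with s > 1/5.3 = 0.1887 and zero contribution is dominant for anyone below.
Uma alone (share 9/44) is above the threshold, contributing 47; the remaining 10 contribute 0. Total contributed: 47.
The mitigation fund pays out 5.3 × 47 = 249.10 in total (split across the unequal shares, but the aggregate is all that matters for the group sum).
The 10 free-riders keep 47 each, adding 470. Group total = 470 + 249.10 = 719.10.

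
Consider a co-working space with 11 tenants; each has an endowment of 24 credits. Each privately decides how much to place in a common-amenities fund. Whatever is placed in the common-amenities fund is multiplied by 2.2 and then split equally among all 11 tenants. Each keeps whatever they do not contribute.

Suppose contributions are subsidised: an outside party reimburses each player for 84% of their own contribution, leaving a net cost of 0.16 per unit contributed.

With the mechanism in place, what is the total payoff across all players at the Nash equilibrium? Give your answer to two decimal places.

With the mechanism, a contributed unit returns (2.2/11) / 0.16 = 1.2500 per unit of net cost to the contributor — now above 1 — so contributing fully is weakly dominant for every player.
At the Nash equilibrium everyone contributes 24. Group total payoff = 11 × (24 × 0.84 + 2.2 × 24) = 802.56.

802.56 credits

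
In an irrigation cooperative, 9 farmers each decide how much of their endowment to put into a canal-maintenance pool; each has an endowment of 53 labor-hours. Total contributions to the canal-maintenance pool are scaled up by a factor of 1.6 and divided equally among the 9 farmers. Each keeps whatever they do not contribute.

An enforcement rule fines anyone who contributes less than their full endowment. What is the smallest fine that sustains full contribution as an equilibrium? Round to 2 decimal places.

43.58 labor-hours

Given the others contribute fully, the best deviation is to contribute 0 (any partial contribution still incurs the fine and gives up units whose private return 0.1778 is below 1).
Deviating from 53 to 0 saves 53 labor-hours but forfeits the deviator's share of the drop in the canal-maintenance pool: 1.6/9 × 53 = 9.42.
So the deviation gain is 53 − 9.42 = 43.58, and the fine must be at least 43.58 labor-hours to wipe it out.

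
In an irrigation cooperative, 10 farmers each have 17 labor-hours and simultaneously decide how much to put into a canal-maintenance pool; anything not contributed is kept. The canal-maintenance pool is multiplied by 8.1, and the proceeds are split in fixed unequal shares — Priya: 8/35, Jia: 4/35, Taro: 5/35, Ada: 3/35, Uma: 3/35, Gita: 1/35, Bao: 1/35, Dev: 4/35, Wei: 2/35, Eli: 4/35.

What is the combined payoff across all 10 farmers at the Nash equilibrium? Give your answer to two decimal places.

For player j, contributing a unit is worthwhile iff 8.1 × (j's share) ≥ 1, i.e. iff j's share is at least 0.1235.
Priya and Taro are above the threshold, contributing 17 each; the remaining 8 contribute 0. Total contributed: 34.
The canal-maintenance pool pays out 8.1 × 34 = 275.40 in total (split across the unequal shares, but the aggregate is all that matters for the group sum).
The 8 free-riders keep 17 each, adding 136. Group total = 136 + 275.40 = 411.40.

411.40 labor-hours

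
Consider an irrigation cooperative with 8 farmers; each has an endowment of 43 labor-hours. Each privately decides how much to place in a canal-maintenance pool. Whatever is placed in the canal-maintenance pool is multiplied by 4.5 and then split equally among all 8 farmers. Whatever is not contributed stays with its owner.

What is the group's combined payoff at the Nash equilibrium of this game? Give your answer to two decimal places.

Each contributed unit returns 4.5/8 = 0.5625 to its contributor — below 1 — so contributing 0 is dominant for every player. At the Nash equilibrium everyone keeps their 43, and the group total is 8 × 43 = 344.

344.00 labor-hours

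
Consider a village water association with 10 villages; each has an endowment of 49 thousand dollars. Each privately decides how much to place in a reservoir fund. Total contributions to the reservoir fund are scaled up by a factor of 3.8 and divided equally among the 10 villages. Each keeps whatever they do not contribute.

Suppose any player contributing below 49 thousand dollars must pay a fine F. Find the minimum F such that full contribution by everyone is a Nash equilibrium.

30.38 thousand dollars

Given the others contribute fully, the best deviation is to contribute 0 (any partial contribution still incurs the fine and gives up units whose private return 0.3800 is below 1).
Deviating from 49 to 0 saves 49 thousand dollars but forfeits the deviator's share of the drop in the reservoir fund: 3.8/10 × 49 = 18.62.
So the deviation gain is 49 − 18.62 = 30.38, and the fine must be at least 30.38 thousand dollars to wipe it out.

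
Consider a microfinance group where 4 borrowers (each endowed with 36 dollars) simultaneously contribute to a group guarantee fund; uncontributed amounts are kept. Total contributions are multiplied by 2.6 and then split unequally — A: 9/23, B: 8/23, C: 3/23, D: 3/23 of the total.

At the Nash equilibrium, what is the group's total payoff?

201.60 dollars

For player j, contributing a unit is worthwhile iff 2.6 × (j's share) ≥ 1, i.e. iff j's share is at least 0.3846.
Only A (9/23) clears that bar, contributing 36; the remaining 3 contribute 0. Total contributed: 36.
The group guarantee fund pays out 2.6 × 36 = 93.60 in total (split across the unequal shares, but the aggregate is all that matters for the group sum).
The 3 free-riders keep 36 each, adding 108. Group total = 108 + 93.60 = 201.60.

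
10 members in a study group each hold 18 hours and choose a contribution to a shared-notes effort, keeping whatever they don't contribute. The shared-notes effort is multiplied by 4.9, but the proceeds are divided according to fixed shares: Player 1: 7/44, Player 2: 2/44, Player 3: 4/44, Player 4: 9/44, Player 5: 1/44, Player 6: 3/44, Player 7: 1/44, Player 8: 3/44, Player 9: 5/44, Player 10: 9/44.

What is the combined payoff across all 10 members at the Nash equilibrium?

320.40 hours

Each unit j contributes comes back to j as 4.9 × (j's share), so j prefers to contribute only if that share exceeds 1/4.9 = 0.2041; otherwise keeping the unit dominates.
Player 4 and Player 10 clear that bar, contributing 18 each; the remaining 8 contribute 0. Total contributed: 36.
The shared-notes effort pays out 4.9 × 36 = 176.40 in total (split across the unequal shares, but the aggregate is all that matters for the group sum).
The 8 free-riders keep 18 each, adding 144. Group total = 144 + 176.40 = 320.40.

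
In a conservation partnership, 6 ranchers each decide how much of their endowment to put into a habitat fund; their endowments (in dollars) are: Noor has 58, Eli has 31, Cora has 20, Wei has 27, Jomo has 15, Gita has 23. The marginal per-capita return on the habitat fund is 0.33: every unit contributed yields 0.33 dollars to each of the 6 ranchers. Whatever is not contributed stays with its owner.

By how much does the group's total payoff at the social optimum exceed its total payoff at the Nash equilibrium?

170.52 dollars

The private return per contributed unit is 0.33 < 1 for everyone, so the Nash equilibrium is zero contribution and the group total is Σ E_j = 58 + 31 + 20 + 27 + 15 + 23 = 174.
Each contributed unit returns 1.980 to the group, so the social optimum is full contribution by everyone: group total = 1.980 × 174 = 344.52.
Efficiency loss = (1.980 − 1) × 174 = 170.52.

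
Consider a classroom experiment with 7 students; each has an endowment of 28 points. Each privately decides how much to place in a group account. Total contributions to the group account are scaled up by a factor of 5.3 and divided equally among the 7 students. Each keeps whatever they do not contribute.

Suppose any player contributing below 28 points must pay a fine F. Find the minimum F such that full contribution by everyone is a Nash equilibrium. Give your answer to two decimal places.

Given the others contribute fully, the best deviation is to contribute 0 (any partial contribution still incurs the fine and gives up units whose private return 0.7571 is below 1).
Deviating from 28 to 0 saves 28 points but forfeits the deviator's share of the drop in the group account: 5.3/7 × 28 = 21.20.
So the deviation gain is 28 − 21.20 = 6.80, and the fine must be at least 6.80 points to wipe it out.

6.80 points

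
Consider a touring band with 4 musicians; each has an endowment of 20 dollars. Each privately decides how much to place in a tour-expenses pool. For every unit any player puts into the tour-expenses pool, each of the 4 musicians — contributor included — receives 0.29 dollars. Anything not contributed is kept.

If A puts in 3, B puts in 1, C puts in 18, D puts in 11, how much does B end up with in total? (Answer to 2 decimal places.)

Total contributed: 3 + 1 + 18 + 11 = 33.
Each receives 0.29 × 33 = 9.57 from the tour-expenses pool.
B keeps 20 − 1 = 19, so B's payoff is 19 + 9.57 = 28.57.

28.57 dollars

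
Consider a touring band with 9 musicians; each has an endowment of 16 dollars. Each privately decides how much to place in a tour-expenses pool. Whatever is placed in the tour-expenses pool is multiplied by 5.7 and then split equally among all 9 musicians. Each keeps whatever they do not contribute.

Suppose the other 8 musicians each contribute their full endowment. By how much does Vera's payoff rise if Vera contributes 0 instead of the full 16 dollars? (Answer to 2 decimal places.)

5.87 dollars

Switching from a contribution of 16 to 0 lets Vera keep an extra 16 dollars, but lowers the tour-expenses pool by 16, which costs Vera their own share of that drop: 5.7/9 × 16 = 10.13.
Net gain = 16 − 10.13 = 5.87. The private return per contributed unit (0.6333) is below 1, so free-riding is indeed the best response regardless of what the others do.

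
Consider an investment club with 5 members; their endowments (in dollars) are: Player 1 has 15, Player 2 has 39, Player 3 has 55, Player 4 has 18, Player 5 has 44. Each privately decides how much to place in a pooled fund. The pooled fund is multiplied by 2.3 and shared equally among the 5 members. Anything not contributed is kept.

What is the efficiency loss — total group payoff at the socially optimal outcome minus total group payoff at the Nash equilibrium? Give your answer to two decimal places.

The private return per contributed unit is 2.3/5 = 0.4600 < 1 for every player regardless of endowment, so the Nash equilibrium is zero contribution and the group total is Σ E_j = 15 + 39 + 55 + 18 + 44 = 171.
Each contributed unit returns 2.300 to the group, so the social optimum is full contribution by everyone: group total = 2.300 × 171 = 393.30.
Efficiency loss = (2.300 − 1) × 171 = 222.30.

222.30 dollars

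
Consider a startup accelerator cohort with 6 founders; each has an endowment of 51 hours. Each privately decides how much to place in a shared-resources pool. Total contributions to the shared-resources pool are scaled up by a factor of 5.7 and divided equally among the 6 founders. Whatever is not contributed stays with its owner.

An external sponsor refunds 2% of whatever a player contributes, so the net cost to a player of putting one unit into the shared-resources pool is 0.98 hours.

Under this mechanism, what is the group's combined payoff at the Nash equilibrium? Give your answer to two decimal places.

With the mechanism, a contributed unit returns (5.7/6) / 0.98 = 0.9694 per unit of net cost — still below 1 — so contributing 0 remains dominant for every player.
At the Nash equilibrium no one contributes; group total payoff = 6 × 51 = 306.

306.00 hours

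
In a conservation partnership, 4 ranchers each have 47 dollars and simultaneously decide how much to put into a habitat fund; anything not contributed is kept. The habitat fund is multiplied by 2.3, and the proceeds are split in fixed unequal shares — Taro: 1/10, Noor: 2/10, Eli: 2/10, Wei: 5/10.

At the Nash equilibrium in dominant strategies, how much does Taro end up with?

57.81 dollars

Player j's private return per contributed unit is 2.3 × (j's share). Contributing is weakly dominant for j when that share is at least 1/2.3 = 0.4348, and contributing 0 is dominant otherwise.
Only Wei (5/10) clears that bar, contributing 47; the remaining 3 contribute 0. Total contributed: 47.
Taro keeps 47 and receives 2.3 × 47 × 1/10 = 10.81 from the habitat fund, for a payoff of 57.81.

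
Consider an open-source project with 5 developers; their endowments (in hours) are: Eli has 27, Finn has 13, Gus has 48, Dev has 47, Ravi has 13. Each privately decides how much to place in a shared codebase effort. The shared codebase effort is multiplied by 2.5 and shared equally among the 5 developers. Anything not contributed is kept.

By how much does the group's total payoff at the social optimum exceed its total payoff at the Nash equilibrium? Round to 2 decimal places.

222.00 hours

The private return per contributed unit is 2.5/5 = 0.5000 < 1 for every player regardless of endowment, so the Nash equilibrium is zero contribution and the group total is Σ E_j = 27 + 13 + 48 + 47 + 13 = 148.
Each contributed unit returns 2.500 to the group, so the social optimum is full contribution by everyone: group total = 2.500 × 148 = 370.00.
Efficiency loss = (2.500 − 1) × 148 = 222.00.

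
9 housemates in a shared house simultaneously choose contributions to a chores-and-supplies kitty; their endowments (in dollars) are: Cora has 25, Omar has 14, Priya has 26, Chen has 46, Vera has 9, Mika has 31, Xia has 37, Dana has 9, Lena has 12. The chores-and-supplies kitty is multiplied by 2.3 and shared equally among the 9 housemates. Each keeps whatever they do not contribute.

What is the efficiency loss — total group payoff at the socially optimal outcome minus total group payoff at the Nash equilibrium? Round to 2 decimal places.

271.70 dollars

The private return per contributed unit is 2.3/9 = 0.2556 < 1 for every player regardless of endowment, so the Nash equilibrium is zero contribution and the group total is Σ E_j = 25 + 14 + 26 + 46 + 9 + 31 + 37 + 9 + 12 = 209.
Each contributed unit returns 2.300 to the group, so the social optimum is full contribution by everyone: group total = 2.300 × 209 = 480.70.
Efficiency loss = (2.300 − 1) × 209 = 271.70.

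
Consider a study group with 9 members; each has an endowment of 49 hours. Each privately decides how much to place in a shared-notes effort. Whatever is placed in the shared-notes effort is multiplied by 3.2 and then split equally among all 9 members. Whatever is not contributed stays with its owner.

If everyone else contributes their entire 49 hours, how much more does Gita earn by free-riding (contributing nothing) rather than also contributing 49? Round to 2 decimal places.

Switching from a contribution of 49 to 0 lets Gita keep an extra 49 hours, but lowers the shared-notes effort by 49, which costs Gita their own share of that drop: 3.2/9 × 49 = 17.42.
Net gain = 49 − 17.42 = 31.58. The private return per contributed unit (0.3556) is below 1, so free-riding is indeed the best response regardless of what the others do.

31.58 hours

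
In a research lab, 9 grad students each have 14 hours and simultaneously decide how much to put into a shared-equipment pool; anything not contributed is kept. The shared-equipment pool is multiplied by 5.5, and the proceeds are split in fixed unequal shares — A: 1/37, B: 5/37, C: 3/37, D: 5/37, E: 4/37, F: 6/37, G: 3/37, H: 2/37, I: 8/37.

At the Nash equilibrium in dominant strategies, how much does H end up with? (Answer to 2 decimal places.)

18.16 hours

A player with share s gets back 5.5·s per unit contributed, so full contribution is dominant for anyone with s > 1/5.5 = 0.1818 and zero contribution is dominant for anyone below.
The only share above 0.1818 is I's 8/37, contributing 14; the remaining 8 contribute 0. Total contributed: 14.
H keeps 14 and receives 5.5 × 14 × 2/37 = 4.16 from the shared-equipment pool, for a payoff of 18.16.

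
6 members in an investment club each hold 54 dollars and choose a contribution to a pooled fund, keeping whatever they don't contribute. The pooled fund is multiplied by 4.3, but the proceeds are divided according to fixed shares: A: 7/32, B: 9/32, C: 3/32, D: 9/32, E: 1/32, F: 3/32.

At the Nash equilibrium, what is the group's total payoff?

680.40 dollars

Each unit j contributes comes back to j as 4.3 × (j's share), so j prefers to contribute only if that share exceeds 1/4.3 = 0.2326; otherwise keeping the unit dominates.
B and D are above the threshold, contributing 54 each; the remaining 4 contribute 0. Total contributed: 108.
The pooled fund pays out 4.3 × 108 = 464.40 in total (split across the unequal shares, but the aggregate is all that matters for the group sum).
The 4 free-riders keep 54 each, adding 216. Group total = 216 + 464.40 = 680.40.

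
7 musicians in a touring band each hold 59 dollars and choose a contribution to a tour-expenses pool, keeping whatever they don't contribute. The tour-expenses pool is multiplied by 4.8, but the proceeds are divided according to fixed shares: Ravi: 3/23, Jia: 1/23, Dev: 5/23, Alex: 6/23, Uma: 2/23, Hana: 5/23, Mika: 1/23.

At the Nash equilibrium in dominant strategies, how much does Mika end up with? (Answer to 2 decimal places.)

95.94 dollars

For player j, contributing a unit is worthwhile iff 4.8 × (j's share) ≥ 1, i.e. iff j's share is at least 0.2083.
The shares above 0.2083 belong to Dev, Alex and Hana, contributing 59 each; the remaining 4 contribute 0. Total contributed: 177.
Mika keeps 59 and receives 4.8 × 177 × 1/23 = 36.94 from the tour-expenses pool, for a payoff of 95.94.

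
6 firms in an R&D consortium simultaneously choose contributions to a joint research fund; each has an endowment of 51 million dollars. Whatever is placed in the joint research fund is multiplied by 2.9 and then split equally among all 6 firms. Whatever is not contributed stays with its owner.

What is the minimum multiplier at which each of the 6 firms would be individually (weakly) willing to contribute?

A contributed unit returns (multiplier)/6 to its contributor.
This reaches 1 exactly when the multiplier is 6.

6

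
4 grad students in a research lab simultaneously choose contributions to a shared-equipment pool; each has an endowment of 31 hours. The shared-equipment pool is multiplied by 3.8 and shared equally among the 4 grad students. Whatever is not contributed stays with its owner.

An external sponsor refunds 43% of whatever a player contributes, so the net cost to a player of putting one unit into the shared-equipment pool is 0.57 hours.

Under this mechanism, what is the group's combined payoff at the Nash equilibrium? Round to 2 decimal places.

Under the mechanism each unit contributed yields (3.8/4) / 0.57 = 1.6667 back to its contributor per unit of net cost, which exceeds 1, making full contribution the dominant choice for everyone.
So the Nash equilibrium is full contribution by all 4; the group earns 4 × (31 × 0.43 + 3.8 × 31) = 524.52.

524.52 hours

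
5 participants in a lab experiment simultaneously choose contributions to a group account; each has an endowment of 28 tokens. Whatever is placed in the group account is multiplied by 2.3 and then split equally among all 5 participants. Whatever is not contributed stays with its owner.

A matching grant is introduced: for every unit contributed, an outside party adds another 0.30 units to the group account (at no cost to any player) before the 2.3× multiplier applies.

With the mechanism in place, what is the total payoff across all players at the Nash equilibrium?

With the mechanism, a contributed unit returns 2.3 × 1.30 / 5 = 0.5980 per unit of net cost — still below 1 — so contributing 0 remains dominant for every player.
At the Nash equilibrium no one contributes; group total payoff = 5 × 28 = 140.

140.00 tokens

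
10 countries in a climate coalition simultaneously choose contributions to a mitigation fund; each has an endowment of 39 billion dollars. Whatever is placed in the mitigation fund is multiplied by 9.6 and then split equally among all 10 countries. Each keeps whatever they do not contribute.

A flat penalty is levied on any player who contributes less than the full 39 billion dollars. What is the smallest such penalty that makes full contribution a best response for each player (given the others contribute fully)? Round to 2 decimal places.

1.56 billion dollars

Given the others contribute fully, the best deviation is to contribute 0 (any partial contribution still incurs the fine and gives up units whose private return 0.9600 is below 1).
Deviating from 39 to 0 saves 39 billion dollars but forfeits the deviator's share of the drop in the mitigation fund: 9.6/10 × 39 = 37.44.
So the deviation gain is 39 − 37.44 = 1.56, and the fine must be at least 1.56 billion dollars to wipe it out.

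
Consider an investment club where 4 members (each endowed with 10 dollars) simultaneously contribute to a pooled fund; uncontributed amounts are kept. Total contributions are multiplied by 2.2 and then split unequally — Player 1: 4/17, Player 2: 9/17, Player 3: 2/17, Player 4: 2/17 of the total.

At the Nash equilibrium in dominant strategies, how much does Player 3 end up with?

Each unit j contributes comes back to j as 2.2 × (j's share), so j prefers to contribute only if that share exceeds 1/2.2 = 0.4545; otherwise keeping the unit dominates.
The only share above 0.4545 is Player 2's 9/17, contributing 10; the remaining 3 contribute 0. Total contributed: 10.
Player 3 keeps 10 and receives 2.2 × 10 × 2/17 = 2.59 from the pooled fund, for a payoff of 12.59.

12.59 dollars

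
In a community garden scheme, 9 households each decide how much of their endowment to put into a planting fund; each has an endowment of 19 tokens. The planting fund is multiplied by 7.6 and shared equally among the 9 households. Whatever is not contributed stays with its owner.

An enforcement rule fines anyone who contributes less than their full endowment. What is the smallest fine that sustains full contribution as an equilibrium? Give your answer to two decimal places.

Given the others contribute fully, the best deviation is to contribute 0 (any partial contribution still incurs the fine and gives up units whose private return 0.8444 is below 1).
Deviating from 19 to 0 saves 19 tokens but forfeits the deviator's share of the drop in the planting fund: 7.6/9 × 19 = 16.04.
So the deviation gain is 19 − 16.04 = 2.96, and the fine must be at least 2.96 tokens to wipe it out.

2.96 tokens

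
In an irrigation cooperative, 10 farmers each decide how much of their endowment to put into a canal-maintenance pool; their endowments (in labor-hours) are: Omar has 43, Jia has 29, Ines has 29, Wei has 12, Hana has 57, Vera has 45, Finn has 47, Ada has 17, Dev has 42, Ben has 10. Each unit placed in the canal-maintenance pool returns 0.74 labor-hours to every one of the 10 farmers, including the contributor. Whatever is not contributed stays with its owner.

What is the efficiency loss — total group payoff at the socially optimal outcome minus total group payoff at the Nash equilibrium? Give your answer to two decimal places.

2118.40 labor-hours

The private return per contributed unit is 0.74 < 1 for everyone, so the Nash equilibrium is zero contribution and the group total is Σ E_j = 43 + 29 + 29 + 12 + 57 + 45 + 47 + 17 + 42 + 10 = 331.
Each contributed unit returns 7.400 to the group, so the social optimum is full contribution by everyone: group total = 7.400 × 331 = 2449.40.
Efficiency loss = (7.400 − 1) × 331 = 2118.40.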